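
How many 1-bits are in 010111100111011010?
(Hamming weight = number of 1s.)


Counting 1s in 010111100111011010

11


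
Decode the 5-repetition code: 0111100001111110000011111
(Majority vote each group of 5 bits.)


Groups: 01111, 00001, 11111, 00000, 11111
Majority votes: 10101

10101


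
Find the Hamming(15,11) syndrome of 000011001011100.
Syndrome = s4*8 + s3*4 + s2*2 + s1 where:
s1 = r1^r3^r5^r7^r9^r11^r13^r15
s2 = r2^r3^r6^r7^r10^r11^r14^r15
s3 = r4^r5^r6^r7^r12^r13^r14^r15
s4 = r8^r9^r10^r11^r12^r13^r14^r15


s1=0, s2=0, s3=0, s4=0

Syndrome = 0 (no error)


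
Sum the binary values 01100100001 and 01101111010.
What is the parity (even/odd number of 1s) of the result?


01100100001 = 801
01101111010 = 890
Sum = 1691 = 11010011011
1s count = 7

odd parity (7 ones in 11010011011)


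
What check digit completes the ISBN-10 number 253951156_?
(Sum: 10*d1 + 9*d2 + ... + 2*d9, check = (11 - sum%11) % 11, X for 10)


Weighted sum: 218
218 mod 11 = 9

Check digit: 2


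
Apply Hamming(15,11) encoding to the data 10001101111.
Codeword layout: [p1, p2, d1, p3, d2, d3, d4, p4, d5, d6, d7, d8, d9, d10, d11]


Parity bits: p1=0, p2=0, p3=0, p4=0

001000001101111


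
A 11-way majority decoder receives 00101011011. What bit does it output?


Ones: 6 out of 11
Threshold: 6

1 (6/11 voted 1)


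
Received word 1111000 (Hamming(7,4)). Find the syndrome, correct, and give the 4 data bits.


Syndrome = 4: error at position 4

Data: 1000 (corrected bit 4)


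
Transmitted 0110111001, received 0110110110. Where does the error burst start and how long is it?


XOR: 0000001111

Burst at position 6, length 4


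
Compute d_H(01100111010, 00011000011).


XOR: 01111111001
Count of 1s: 8

8


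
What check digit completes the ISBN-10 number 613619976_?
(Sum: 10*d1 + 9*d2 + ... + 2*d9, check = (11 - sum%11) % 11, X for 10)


Weighted sum: 255
255 mod 11 = 2

Check digit: 9


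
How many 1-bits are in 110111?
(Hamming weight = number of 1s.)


Counting 1s in 110111

5


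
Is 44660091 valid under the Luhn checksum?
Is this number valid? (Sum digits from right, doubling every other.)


Luhn sum = 31
31 mod 10 = 1

Invalid (Luhn sum mod 10 = 1)


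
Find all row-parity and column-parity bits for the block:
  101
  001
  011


Row parities: 010
Column parities: 111

Row P: 010, Col P: 111, Corner: 1


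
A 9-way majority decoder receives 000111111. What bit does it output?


Ones: 6 out of 9
Threshold: 5

1 (6/9 voted 1)


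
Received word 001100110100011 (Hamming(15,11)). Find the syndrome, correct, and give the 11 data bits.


Syndrome = 3: error at position 3

Data: 00010100011 (corrected bit 3)


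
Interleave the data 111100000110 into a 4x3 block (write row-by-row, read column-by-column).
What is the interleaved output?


Matrix:
  111
  100
  000
  110
Read columns: 110110011000

110110011000


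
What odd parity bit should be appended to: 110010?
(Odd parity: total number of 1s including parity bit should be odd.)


Number of 1s in data: 3
Parity bit: 0

0


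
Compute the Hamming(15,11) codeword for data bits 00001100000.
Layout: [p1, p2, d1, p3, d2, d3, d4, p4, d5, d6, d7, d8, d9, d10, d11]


Parity bits: p1=1, p2=1, p3=0, p4=0

110000001100000


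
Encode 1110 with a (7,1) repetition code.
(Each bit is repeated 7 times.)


Each bit -> 7 copies

1111111111111111111110000000


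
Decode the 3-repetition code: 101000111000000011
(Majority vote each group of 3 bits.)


Groups: 101, 000, 111, 000, 000, 011
Majority votes: 101001

101001


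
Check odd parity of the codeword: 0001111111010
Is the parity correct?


Number of 1s: 8

No, parity error (8 ones)


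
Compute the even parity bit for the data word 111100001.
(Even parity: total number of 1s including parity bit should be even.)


Number of 1s in data: 5
Parity bit: 1

1


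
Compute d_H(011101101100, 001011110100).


XOR: 010110011000
Count of 1s: 5

5


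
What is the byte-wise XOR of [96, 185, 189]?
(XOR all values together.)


XOR chain: 96 ^ 185 ^ 189 = 100

100


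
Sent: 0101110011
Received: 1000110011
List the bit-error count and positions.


XOR: 1101000000

3 error(s) at position(s): 0, 1, 3


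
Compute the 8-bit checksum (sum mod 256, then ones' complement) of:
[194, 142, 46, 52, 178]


Sum = 612 mod 256 = 100
Complement = 155

155


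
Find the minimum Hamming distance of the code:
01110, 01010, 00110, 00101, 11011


Comparing all pairs, minimum distance: 1
Can detect 0 errors, correct 0 errors

1


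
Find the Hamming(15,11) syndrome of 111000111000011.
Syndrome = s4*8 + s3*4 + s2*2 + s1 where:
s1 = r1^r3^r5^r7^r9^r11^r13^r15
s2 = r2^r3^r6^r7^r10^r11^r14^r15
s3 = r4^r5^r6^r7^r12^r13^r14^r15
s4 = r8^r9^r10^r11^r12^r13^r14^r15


s1=1, s2=1, s3=1, s4=0

Syndrome = 7 (error at position 7)


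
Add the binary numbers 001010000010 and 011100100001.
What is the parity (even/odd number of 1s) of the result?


001010000010 = 642
011100100001 = 1825
Sum = 2467 = 100110100011
1s count = 6

even parity (6 ones in 100110100011)


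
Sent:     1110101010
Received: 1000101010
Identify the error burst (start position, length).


XOR: 0110000000

Burst at position 1, length 2


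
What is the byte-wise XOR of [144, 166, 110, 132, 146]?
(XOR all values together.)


XOR chain: 144 ^ 166 ^ 110 ^ 132 ^ 146 = 78

78


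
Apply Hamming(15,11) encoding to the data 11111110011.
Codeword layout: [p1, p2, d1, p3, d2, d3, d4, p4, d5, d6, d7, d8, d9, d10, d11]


Parity bits: p1=0, p2=1, p3=1, p4=1

011111111110011


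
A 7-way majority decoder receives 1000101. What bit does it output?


Ones: 3 out of 7
Threshold: 4

0 (3/7 voted 1)


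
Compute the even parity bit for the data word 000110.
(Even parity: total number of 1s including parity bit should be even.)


Number of 1s in data: 2
Parity bit: 0

0


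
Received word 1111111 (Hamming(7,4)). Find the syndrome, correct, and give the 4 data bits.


Syndrome = 0: no error detected

Data: 1111 (no errors)


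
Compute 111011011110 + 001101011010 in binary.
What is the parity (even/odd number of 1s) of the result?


111011011110 = 3806
001101011010 = 858
Sum = 4664 = 1001000111000
1s count = 5

odd parity (5 ones in 1001000111000)


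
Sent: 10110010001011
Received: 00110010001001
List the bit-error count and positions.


XOR: 10000000000010

2 error(s) at position(s): 0, 12


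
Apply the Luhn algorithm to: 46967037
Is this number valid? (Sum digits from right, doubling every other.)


Luhn sum = 47
47 mod 10 = 7

Invalid (Luhn sum mod 10 = 7)


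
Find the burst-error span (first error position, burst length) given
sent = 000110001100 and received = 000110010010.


XOR: 000000011110

Burst at position 7, length 4


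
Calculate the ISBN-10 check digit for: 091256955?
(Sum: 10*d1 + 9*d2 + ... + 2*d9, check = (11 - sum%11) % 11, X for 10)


Weighted sum: 224
224 mod 11 = 4

Check digit: 7


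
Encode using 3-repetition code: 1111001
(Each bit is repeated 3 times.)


Each bit -> 3 copies

111111111111000000111


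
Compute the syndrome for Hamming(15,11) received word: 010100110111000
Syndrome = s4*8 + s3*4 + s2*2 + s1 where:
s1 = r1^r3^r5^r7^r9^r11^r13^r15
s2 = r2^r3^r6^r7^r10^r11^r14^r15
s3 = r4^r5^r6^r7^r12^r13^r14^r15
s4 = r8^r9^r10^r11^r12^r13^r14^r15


s1=0, s2=0, s3=1, s4=0

Syndrome = 4 (error at position 4)


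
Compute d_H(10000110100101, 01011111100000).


XOR: 11011001000101
Count of 1s: 7

7


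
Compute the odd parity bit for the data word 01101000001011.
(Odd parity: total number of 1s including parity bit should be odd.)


Number of 1s in data: 6
Parity bit: 1

1


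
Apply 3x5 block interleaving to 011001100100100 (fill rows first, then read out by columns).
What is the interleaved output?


Matrix:
  01100
  11001
  00100
Read columns: 010110101000010

010110101000010


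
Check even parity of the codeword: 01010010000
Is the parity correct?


Number of 1s: 3

No, parity error (3 ones)


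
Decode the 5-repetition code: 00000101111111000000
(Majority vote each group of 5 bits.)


Groups: 00000, 10111, 11110, 00000
Majority votes: 0110

0110


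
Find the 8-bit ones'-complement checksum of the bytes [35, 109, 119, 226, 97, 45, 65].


Sum = 696 mod 256 = 184
Complement = 71

71


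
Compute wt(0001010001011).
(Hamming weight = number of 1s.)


Counting 1s in 0001010001011

5


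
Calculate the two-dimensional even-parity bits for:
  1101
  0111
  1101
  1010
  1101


Row parities: 11101
Column parities: 0000

Row P: 11101, Col P: 0000, Corner: 0


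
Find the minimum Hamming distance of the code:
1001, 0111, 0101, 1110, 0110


Comparing all pairs, minimum distance: 1
Can detect 0 errors, correct 0 errors

1


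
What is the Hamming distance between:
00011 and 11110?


XOR: 11101
Count of 1s: 4

4


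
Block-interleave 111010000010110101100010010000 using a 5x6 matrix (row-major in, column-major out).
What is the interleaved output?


Matrix:
  111010
  000010
  110101
  100010
  010000
Read columns: 101101010110000001001101000100

101101010110000001001101000100


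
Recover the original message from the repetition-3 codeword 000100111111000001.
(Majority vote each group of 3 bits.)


Groups: 000, 100, 111, 111, 000, 001
Majority votes: 001100

001100


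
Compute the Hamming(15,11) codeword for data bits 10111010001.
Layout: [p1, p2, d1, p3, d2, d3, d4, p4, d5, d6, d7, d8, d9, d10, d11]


Parity bits: p1=1, p2=1, p3=1, p4=1

111101111010001


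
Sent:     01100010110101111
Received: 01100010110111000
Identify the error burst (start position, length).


XOR: 00000000000010111

Burst at position 12, length 5


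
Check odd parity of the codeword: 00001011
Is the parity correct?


Number of 1s: 3

Yes, parity is correct (3 ones)


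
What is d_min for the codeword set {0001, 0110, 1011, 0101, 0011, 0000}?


Comparing all pairs, minimum distance: 1
Can detect 0 errors, correct 0 errors

1


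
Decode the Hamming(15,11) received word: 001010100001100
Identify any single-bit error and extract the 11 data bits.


Syndrome = 0: no error detected

Data: 11010001100 (no errors)


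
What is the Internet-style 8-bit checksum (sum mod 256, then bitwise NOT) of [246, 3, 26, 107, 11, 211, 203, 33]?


Sum = 840 mod 256 = 72
Complement = 183

183


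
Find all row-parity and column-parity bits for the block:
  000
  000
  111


Row parities: 001
Column parities: 111

Row P: 001, Col P: 111, Corner: 1


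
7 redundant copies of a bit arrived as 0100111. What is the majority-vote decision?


Ones: 4 out of 7
Threshold: 4

1 (4/7 voted 1)


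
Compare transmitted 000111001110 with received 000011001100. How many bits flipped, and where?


XOR: 000100000010

2 error(s) at position(s): 3, 10


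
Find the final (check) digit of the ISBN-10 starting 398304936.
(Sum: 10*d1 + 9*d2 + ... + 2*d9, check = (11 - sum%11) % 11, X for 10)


Weighted sum: 273
273 mod 11 = 9

Check digit: 2


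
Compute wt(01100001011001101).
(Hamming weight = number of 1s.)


Counting 1s in 01100001011001101

8


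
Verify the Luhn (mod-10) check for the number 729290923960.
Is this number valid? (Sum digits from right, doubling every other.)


Luhn sum = 56
56 mod 10 = 6

Invalid (Luhn sum mod 10 = 6)


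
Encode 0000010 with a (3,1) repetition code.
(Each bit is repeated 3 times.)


Each bit -> 3 copies

000000000000000111000


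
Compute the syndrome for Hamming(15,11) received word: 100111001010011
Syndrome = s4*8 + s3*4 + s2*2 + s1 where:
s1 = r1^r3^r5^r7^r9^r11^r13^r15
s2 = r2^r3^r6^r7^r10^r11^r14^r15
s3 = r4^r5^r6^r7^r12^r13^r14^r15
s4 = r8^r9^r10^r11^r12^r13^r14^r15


s1=1, s2=0, s3=1, s4=0

Syndrome = 5 (error at position 5)


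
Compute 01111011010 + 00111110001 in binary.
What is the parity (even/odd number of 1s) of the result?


01111011010 = 986
00111110001 = 497
Sum = 1483 = 10111001011
1s count = 7

odd parity (7 ones in 10111001011)


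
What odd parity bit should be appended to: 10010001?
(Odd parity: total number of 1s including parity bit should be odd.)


Number of 1s in data: 3
Parity bit: 0

0


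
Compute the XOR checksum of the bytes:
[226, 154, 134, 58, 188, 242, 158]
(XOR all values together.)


XOR chain: 226 ^ 154 ^ 134 ^ 58 ^ 188 ^ 242 ^ 158 = 20

20


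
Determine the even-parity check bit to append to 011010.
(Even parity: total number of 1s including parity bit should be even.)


Number of 1s in data: 3
Parity bit: 1

1


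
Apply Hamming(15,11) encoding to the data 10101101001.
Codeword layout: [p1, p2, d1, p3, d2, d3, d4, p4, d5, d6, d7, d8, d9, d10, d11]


Parity bits: p1=1, p2=0, p3=1, p4=0

101101001101001


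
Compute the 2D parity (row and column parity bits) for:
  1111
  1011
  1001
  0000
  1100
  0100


Row parities: 010001
Column parities: 0101

Row P: 010001, Col P: 0101, Corner: 0


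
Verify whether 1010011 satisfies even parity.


Number of 1s: 4

Yes, parity is correct (4 ones)


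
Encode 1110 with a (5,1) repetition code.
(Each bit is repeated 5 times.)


Each bit -> 5 copies

11111111111111100000


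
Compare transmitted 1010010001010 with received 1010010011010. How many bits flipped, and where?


XOR: 0000000010000

1 error(s) at position(s): 8


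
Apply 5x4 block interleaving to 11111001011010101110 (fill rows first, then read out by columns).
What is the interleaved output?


Matrix:
  1111
  1001
  0110
  1010
  1110
Read columns: 11011101011011111000

11011101011011111000


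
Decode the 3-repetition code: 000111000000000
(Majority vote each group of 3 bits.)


Groups: 000, 111, 000, 000, 000
Majority votes: 01000

01000


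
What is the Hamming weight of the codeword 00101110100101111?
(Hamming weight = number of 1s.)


Counting 1s in 00101110100101111

10


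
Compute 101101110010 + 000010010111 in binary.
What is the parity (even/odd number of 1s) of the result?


101101110010 = 2930
000010010111 = 151
Sum = 3081 = 110000001001
1s count = 4

even parity (4 ones in 110000001001)


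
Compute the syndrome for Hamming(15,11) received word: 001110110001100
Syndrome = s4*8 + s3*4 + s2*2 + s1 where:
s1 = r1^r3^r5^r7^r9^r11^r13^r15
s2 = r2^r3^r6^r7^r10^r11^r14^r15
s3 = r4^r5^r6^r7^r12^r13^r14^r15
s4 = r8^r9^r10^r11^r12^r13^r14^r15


s1=0, s2=0, s3=1, s4=1

Syndrome = 12 (error at position 12)


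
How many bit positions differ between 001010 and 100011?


XOR: 101001
Count of 1s: 3

3


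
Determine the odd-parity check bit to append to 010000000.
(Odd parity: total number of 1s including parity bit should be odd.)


Number of 1s in data: 1
Parity bit: 0

0


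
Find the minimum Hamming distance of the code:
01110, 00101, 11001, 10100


Comparing all pairs, minimum distance: 2
Can detect 1 errors, correct 0 errors

2


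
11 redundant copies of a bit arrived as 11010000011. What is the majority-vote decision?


Ones: 5 out of 11
Threshold: 6

0 (5/11 voted 1)


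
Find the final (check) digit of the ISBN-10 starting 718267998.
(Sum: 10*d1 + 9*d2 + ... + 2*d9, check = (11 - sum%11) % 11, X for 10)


Weighted sum: 307
307 mod 11 = 10

Check digit: 1


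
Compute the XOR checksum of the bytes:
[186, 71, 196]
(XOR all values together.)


XOR chain: 186 ^ 71 ^ 196 = 57

57


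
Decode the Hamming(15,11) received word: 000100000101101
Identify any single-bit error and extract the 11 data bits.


Syndrome = 0: no error detected

Data: 00000101101 (no errors)


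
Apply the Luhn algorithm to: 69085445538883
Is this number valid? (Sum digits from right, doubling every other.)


Luhn sum = 67
67 mod 10 = 7

Invalid (Luhn sum mod 10 = 7)


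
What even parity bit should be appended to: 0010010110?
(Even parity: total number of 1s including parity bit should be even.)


Number of 1s in data: 4
Parity bit: 0

0


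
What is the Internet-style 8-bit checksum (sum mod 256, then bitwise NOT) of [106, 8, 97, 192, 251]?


Sum = 654 mod 256 = 142
Complement = 113

113


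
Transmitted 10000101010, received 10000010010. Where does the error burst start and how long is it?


XOR: 00000111000

Burst at position 5, length 3


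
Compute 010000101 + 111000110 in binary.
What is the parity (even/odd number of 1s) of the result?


010000101 = 133
111000110 = 454
Sum = 587 = 1001001011
1s count = 5

odd parity (5 ones in 1001001011)


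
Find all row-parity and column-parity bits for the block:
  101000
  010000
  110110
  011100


Row parities: 0101
Column parities: 010010

Row P: 0101, Col P: 010010, Corner: 0


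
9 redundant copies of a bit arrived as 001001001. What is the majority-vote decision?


Ones: 3 out of 9
Threshold: 5

0 (3/9 voted 1)


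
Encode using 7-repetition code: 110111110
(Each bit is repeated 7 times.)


Each bit -> 7 copies

111111111111110000000111111111111111111111111111111111110000000


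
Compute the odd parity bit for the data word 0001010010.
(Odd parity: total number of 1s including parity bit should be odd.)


Number of 1s in data: 3
Parity bit: 0

0


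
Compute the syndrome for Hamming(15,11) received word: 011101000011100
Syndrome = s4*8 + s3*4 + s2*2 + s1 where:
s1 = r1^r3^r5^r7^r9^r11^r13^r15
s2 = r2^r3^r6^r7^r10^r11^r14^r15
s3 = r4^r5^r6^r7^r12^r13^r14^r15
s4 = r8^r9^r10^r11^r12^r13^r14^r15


s1=1, s2=0, s3=0, s4=1

Syndrome = 9 (error at position 9)


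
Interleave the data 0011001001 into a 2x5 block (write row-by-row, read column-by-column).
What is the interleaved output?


Matrix:
  00110
  01001
Read columns: 0001101001

0001101001


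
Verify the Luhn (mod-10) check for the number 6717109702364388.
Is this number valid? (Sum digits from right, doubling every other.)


Luhn sum = 77
77 mod 10 = 7

Invalid (Luhn sum mod 10 = 7)


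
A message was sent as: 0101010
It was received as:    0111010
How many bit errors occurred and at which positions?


XOR: 0010000

1 error(s) at position(s): 2


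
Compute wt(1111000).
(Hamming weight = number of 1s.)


Counting 1s in 1111000

4


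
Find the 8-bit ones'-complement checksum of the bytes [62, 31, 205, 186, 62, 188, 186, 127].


Sum = 1047 mod 256 = 23
Complement = 232

232


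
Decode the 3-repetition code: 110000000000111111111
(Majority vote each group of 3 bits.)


Groups: 110, 000, 000, 000, 111, 111, 111
Majority votes: 1000111

1000111


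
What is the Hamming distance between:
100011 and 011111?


XOR: 111100
Count of 1s: 4

4


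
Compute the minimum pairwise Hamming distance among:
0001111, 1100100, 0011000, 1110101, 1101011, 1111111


Comparing all pairs, minimum distance: 2
Can detect 1 errors, correct 0 errors

2


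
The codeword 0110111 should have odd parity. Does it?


Number of 1s: 5

Yes, parity is correct (5 ones)


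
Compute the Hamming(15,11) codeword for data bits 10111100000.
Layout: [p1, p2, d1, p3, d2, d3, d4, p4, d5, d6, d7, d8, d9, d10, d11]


Parity bits: p1=1, p2=0, p3=0, p4=0

101001101100000


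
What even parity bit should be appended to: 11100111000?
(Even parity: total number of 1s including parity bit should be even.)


Number of 1s in data: 6
Parity bit: 0

0


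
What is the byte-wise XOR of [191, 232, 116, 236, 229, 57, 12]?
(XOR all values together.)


XOR chain: 191 ^ 232 ^ 116 ^ 236 ^ 229 ^ 57 ^ 12 = 31

31


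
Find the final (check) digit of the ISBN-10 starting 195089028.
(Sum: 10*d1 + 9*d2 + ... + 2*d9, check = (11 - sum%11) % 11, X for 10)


Weighted sum: 246
246 mod 11 = 4

Check digit: 7


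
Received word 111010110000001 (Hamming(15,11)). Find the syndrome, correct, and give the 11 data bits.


Syndrome = 5: error at position 5

Data: 10010000001 (corrected bit 5)


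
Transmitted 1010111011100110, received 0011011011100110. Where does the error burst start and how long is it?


XOR: 1001100000000000

Burst at position 0, length 5


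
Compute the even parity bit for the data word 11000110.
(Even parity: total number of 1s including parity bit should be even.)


Number of 1s in data: 4
Parity bit: 0

0


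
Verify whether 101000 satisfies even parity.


Number of 1s: 2

Yes, parity is correct (2 ones)


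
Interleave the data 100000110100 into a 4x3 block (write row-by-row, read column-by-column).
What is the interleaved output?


Matrix:
  100
  000
  110
  100
Read columns: 101100100000

101100100000


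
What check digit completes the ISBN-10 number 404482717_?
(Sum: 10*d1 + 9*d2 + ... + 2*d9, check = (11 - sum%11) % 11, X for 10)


Weighted sum: 203
203 mod 11 = 5

Check digit: 6


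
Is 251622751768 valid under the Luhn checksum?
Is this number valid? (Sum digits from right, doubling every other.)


Luhn sum = 53
53 mod 10 = 3

Invalid (Luhn sum mod 10 = 3)


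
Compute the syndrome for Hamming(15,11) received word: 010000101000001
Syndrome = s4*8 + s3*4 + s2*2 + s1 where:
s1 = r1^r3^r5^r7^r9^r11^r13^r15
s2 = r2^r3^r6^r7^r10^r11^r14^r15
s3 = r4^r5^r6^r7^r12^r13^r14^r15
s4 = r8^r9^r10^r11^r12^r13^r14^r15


s1=1, s2=1, s3=0, s4=0

Syndrome = 3 (error at position 3)


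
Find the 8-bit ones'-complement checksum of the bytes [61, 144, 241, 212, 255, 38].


Sum = 951 mod 256 = 183
Complement = 72

72


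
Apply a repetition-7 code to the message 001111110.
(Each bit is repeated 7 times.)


Each bit -> 7 copies

000000000000001111111111111111111111111111111111111111110000000


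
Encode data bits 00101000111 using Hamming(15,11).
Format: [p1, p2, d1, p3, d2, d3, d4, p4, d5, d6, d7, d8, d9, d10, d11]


Parity bits: p1=1, p2=1, p3=0, p4=0

110001001000111


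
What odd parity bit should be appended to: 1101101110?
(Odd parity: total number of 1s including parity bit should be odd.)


Number of 1s in data: 7
Parity bit: 0

0


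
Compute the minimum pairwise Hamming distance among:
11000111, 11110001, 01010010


Comparing all pairs, minimum distance: 4
Can detect 3 errors, correct 1 errors

4


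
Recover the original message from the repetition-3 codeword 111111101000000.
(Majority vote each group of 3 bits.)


Groups: 111, 111, 101, 000, 000
Majority votes: 11100

11100


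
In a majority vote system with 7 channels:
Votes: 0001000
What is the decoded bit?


Ones: 1 out of 7
Threshold: 4

0 (1/7 voted 1)


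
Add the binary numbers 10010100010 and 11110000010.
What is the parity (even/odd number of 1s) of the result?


10010100010 = 1186
11110000010 = 1922
Sum = 3108 = 110000100100
1s count = 4

even parity (4 ones in 110000100100)


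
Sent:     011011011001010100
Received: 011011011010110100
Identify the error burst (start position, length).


XOR: 000000000011100000

Burst at position 10, length 3


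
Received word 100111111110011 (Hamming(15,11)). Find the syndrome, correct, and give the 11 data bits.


Syndrome = 0: no error detected

Data: 01111110011 (no errors)


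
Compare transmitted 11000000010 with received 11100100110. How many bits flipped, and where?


XOR: 00100100100

3 error(s) at position(s): 2, 5, 8


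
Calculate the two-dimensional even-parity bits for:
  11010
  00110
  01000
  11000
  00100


Row parities: 10101
Column parities: 01000

Row P: 10101, Col P: 01000, Corner: 1


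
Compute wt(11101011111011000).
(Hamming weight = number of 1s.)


Counting 1s in 11101011111011000

11


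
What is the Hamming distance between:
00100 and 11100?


XOR: 11000
Count of 1s: 2

2


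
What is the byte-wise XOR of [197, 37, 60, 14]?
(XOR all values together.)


XOR chain: 197 ^ 37 ^ 60 ^ 14 = 210

210


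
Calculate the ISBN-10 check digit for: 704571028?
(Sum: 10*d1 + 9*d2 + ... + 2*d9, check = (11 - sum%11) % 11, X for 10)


Weighted sum: 206
206 mod 11 = 8

Check digit: 3


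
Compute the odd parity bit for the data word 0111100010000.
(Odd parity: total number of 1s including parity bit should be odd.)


Number of 1s in data: 5
Parity bit: 0

0


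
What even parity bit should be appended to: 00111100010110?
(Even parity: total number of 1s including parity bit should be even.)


Number of 1s in data: 7
Parity bit: 1

1


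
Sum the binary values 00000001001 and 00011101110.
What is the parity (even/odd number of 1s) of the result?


00000001001 = 9
00011101110 = 238
Sum = 247 = 11110111
1s count = 7

odd parity (7 ones in 11110111)


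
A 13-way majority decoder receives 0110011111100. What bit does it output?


Ones: 8 out of 13
Threshold: 7

1 (8/13 voted 1)


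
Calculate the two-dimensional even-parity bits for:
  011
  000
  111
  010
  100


Row parities: 00111
Column parities: 010

Row P: 00111, Col P: 010, Corner: 1


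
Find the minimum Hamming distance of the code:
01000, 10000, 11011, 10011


Comparing all pairs, minimum distance: 1
Can detect 0 errors, correct 0 errors

1


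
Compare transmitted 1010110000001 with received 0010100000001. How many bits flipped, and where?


XOR: 1000010000000

2 error(s) at position(s): 0, 5


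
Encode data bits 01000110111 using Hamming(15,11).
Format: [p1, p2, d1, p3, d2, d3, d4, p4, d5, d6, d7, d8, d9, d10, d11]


Parity bits: p1=0, p2=0, p3=0, p4=1

000010010110111


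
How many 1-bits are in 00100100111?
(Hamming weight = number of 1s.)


Counting 1s in 00100100111

5


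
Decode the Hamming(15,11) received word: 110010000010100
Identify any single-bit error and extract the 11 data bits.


Syndrome = 0: no error detected

Data: 01000010100 (no errors)


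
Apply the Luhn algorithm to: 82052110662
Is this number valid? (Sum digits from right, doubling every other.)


Luhn sum = 29
29 mod 10 = 9

Invalid (Luhn sum mod 10 = 9)


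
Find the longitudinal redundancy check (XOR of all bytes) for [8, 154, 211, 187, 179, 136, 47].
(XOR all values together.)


XOR chain: 8 ^ 154 ^ 211 ^ 187 ^ 179 ^ 136 ^ 47 = 238

238


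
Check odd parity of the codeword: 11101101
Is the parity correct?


Number of 1s: 6

No, parity error (6 ones)


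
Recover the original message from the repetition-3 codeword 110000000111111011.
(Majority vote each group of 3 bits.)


Groups: 110, 000, 000, 111, 111, 011
Majority votes: 100111

100111


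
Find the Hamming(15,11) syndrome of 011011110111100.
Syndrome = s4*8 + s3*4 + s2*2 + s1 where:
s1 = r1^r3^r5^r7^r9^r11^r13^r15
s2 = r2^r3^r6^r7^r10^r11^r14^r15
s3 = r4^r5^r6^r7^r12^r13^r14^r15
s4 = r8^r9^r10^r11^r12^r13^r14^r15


s1=1, s2=0, s3=1, s4=1

Syndrome = 13 (error at position 13)


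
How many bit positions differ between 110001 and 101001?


XOR: 011000
Count of 1s: 2

2


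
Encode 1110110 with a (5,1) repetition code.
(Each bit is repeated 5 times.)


Each bit -> 5 copies

11111111111111100000111111111100000


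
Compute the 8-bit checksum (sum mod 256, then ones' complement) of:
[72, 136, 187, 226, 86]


Sum = 707 mod 256 = 195
Complement = 60

60


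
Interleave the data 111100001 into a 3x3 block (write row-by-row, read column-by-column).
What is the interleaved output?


Matrix:
  111
  100
  001
Read columns: 110100101

110100101


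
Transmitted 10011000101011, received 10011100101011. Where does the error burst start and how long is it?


XOR: 00000100000000

Burst at position 5, length 1


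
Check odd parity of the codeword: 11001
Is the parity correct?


Number of 1s: 3

Yes, parity is correct (3 ones)


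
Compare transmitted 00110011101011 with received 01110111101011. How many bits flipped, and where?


XOR: 01000100000000

2 error(s) at position(s): 1, 5


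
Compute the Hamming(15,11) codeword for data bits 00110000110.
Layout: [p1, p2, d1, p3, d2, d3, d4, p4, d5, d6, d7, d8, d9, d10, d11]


Parity bits: p1=0, p2=1, p3=0, p4=0

010001100000110


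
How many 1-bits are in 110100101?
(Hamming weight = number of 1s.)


Counting 1s in 110100101

5


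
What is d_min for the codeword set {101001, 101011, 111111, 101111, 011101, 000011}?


Comparing all pairs, minimum distance: 1
Can detect 0 errors, correct 0 errors

1


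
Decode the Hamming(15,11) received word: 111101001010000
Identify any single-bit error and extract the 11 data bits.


Syndrome = 0: no error detected

Data: 10101010000 (no errors)


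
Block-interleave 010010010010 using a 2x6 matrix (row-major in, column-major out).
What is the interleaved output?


Matrix:
  010010
  010010
Read columns: 001100001100

001100001100


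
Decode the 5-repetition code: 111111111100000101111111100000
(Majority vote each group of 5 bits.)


Groups: 11111, 11111, 00000, 10111, 11111, 00000
Majority votes: 110110

110110


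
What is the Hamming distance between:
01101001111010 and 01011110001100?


XOR: 00110111110110
Count of 1s: 9

9


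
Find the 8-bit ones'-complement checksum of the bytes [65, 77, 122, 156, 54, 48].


Sum = 522 mod 256 = 10
Complement = 245

245


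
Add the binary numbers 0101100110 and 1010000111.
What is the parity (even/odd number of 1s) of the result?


0101100110 = 358
1010000111 = 647
Sum = 1005 = 1111101101
1s count = 8

even parity (8 ones in 1111101101)


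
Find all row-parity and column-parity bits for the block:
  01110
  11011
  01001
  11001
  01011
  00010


Row parities: 100111
Column parities: 01100

Row P: 100111, Col P: 01100, Corner: 0


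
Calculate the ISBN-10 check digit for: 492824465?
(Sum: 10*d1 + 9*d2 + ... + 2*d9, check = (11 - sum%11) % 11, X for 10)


Weighted sum: 269
269 mod 11 = 5

Check digit: 6


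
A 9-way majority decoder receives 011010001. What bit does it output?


Ones: 4 out of 9
Threshold: 5

0 (4/9 voted 1)


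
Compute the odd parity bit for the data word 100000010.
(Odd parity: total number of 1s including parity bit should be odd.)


Number of 1s in data: 2
Parity bit: 1

1


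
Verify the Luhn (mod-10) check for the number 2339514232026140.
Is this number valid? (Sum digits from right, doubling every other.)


Luhn sum = 56
56 mod 10 = 6

Invalid (Luhn sum mod 10 = 6)


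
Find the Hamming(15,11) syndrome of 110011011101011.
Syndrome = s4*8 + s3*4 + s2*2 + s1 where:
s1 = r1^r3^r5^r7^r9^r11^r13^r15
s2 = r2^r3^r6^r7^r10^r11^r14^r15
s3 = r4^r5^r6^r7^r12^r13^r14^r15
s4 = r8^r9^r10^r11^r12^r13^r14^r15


s1=0, s2=1, s3=1, s4=0

Syndrome = 6 (error at position 6)


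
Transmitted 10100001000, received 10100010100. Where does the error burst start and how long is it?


XOR: 00000011100

Burst at position 6, length 3


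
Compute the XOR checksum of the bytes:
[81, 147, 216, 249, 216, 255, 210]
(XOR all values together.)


XOR chain: 81 ^ 147 ^ 216 ^ 249 ^ 216 ^ 255 ^ 210 = 22

22


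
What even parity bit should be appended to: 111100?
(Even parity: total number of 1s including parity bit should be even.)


Number of 1s in data: 4
Parity bit: 0

0


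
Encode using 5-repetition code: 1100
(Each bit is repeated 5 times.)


Each bit -> 5 copies

11111111110000000000


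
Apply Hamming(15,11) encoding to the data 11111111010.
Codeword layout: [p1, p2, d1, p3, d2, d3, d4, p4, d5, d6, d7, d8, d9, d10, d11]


Parity bits: p1=1, p2=0, p3=1, p4=1

101111111111010


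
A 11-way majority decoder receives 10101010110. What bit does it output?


Ones: 6 out of 11
Threshold: 6

1 (6/11 voted 1)


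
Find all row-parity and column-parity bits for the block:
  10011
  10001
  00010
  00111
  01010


Row parities: 10110
Column parities: 01101

Row P: 10110, Col P: 01101, Corner: 1


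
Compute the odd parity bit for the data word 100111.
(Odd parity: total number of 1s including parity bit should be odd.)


Number of 1s in data: 4
Parity bit: 1

1


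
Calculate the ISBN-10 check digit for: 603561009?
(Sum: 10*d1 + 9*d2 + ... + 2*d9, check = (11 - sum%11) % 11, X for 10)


Weighted sum: 178
178 mod 11 = 2

Check digit: 9


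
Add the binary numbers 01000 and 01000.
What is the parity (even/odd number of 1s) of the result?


01000 = 8
01000 = 8
Sum = 16 = 10000
1s count = 1

odd parity (1 ones in 10000)


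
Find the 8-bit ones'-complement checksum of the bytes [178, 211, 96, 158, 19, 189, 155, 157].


Sum = 1163 mod 256 = 139
Complement = 116

116


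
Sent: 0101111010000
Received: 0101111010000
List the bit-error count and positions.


XOR: 0000000000000

0 errors (received matches sent)


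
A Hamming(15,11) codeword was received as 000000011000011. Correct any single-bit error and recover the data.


Syndrome = 0: no error detected

Data: 00001000011 (no errors)


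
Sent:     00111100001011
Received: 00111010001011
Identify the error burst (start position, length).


XOR: 00000110000000

Burst at position 5, length 2


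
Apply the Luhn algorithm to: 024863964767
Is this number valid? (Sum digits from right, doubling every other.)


Luhn sum = 64
64 mod 10 = 4

Invalid (Luhn sum mod 10 = 4)


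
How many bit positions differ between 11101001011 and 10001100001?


XOR: 01100101010
Count of 1s: 5

5


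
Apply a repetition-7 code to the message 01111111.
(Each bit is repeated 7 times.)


Each bit -> 7 copies

00000001111111111111111111111111111111111111111111111111


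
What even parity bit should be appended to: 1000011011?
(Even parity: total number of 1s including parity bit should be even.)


Number of 1s in data: 5
Parity bit: 1

1


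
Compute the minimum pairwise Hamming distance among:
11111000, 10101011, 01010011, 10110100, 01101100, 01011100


Comparing all pairs, minimum distance: 2
Can detect 1 errors, correct 0 errors

2


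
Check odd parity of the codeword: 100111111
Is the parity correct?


Number of 1s: 7

Yes, parity is correct (7 ones)


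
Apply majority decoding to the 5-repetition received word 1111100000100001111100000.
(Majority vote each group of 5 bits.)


Groups: 11111, 00000, 10000, 11111, 00000
Majority votes: 10010

10010


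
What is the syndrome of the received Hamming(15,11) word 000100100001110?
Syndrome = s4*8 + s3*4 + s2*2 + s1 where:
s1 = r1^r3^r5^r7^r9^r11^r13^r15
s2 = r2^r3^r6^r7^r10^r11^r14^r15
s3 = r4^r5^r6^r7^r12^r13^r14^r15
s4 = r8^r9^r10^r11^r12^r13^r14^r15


s1=0, s2=0, s3=1, s4=1

Syndrome = 12 (error at position 12)


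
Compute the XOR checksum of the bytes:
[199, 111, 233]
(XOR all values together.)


XOR chain: 199 ^ 111 ^ 233 = 65

65


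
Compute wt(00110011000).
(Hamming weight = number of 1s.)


Counting 1s in 00110011000

4


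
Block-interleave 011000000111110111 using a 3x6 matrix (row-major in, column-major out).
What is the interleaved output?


Matrix:
  011000
  000111
  110111
Read columns: 001101100011011011

001101100011011011


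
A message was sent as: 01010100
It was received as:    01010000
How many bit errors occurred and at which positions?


XOR: 00000100

1 error(s) at position(s): 5


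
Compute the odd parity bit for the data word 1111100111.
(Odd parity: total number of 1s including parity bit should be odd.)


Number of 1s in data: 8
Parity bit: 1

1


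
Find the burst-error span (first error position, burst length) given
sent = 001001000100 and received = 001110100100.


XOR: 000111100000

Burst at position 3, length 4


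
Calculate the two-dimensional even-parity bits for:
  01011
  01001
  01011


Row parities: 101
Column parities: 01001

Row P: 101, Col P: 01001, Corner: 0


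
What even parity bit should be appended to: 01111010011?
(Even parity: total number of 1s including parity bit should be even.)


Number of 1s in data: 7
Parity bit: 1

1


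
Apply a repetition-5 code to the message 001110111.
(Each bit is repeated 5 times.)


Each bit -> 5 copies

000000000011111111111111100000111111111111111


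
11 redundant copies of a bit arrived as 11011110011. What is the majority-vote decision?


Ones: 8 out of 11
Threshold: 6

1 (8/11 voted 1)


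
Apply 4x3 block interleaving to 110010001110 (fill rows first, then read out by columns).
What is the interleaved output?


Matrix:
  110
  010
  001
  110
Read columns: 100111010010

100111010010


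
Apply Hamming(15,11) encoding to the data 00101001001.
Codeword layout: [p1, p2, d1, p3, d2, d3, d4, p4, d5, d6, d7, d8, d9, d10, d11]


Parity bits: p1=0, p2=0, p3=1, p4=1

000101011001001


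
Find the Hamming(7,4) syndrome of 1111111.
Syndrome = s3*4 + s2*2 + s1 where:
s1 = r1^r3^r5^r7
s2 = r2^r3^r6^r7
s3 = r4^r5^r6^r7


s1=0, s2=0, s3=0

Syndrome = 0 (no error)


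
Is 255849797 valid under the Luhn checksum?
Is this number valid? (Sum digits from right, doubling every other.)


Luhn sum = 51
51 mod 10 = 1

Invalid (Luhn sum mod 10 = 1)


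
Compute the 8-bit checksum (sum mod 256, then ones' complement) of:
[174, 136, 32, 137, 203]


Sum = 682 mod 256 = 170
Complement = 85

85


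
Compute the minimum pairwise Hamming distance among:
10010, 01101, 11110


Comparing all pairs, minimum distance: 2
Can detect 1 errors, correct 0 errors

2


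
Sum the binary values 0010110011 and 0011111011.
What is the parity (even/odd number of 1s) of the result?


0010110011 = 179
0011111011 = 251
Sum = 430 = 110101110
1s count = 6

even parity (6 ones in 110101110)


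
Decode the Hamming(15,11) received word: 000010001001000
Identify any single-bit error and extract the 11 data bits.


Syndrome = 0: no error detected

Data: 01001001000 (no errors)


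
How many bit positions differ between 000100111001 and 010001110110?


XOR: 010101001111
Count of 1s: 7

7


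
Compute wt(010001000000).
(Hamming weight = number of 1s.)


Counting 1s in 010001000000

2


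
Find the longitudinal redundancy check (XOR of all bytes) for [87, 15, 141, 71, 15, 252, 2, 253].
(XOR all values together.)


XOR chain: 87 ^ 15 ^ 141 ^ 71 ^ 15 ^ 252 ^ 2 ^ 253 = 158

158


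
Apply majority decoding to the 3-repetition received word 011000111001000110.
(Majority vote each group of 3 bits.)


Groups: 011, 000, 111, 001, 000, 110
Majority votes: 101001

101001


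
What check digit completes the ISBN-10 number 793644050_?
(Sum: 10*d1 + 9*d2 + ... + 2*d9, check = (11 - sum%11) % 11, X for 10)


Weighted sum: 276
276 mod 11 = 1

Check digit: X


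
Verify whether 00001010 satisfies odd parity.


Number of 1s: 2

No, parity error (2 ones)


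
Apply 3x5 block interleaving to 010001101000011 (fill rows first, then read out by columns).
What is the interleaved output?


Matrix:
  01000
  11010
  00011
Read columns: 010110000011001

010110000011001


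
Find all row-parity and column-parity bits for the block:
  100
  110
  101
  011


Row parities: 1000
Column parities: 100

Row P: 1000, Col P: 100, Corner: 1


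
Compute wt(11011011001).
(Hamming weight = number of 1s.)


Counting 1s in 11011011001

7


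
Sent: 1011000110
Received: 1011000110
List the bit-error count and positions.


XOR: 0000000000

0 errors (received matches sent)


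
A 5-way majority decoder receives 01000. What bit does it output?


Ones: 1 out of 5
Threshold: 3

0 (1/5 voted 1)


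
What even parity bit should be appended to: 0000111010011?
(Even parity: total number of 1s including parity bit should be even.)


Number of 1s in data: 6
Parity bit: 0

0
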